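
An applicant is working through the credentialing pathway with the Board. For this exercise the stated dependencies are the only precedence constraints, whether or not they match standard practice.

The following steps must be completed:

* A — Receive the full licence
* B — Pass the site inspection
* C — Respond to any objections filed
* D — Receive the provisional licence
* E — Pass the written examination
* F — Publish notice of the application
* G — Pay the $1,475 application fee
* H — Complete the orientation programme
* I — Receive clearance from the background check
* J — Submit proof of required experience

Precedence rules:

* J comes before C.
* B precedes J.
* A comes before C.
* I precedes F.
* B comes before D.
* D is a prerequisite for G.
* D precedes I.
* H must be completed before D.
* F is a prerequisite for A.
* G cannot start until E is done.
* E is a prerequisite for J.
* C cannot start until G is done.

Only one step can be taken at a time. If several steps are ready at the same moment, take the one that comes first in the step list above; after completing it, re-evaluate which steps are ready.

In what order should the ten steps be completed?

B, E and H have no prerequisites; B is listed earlier, so B is first.
Ready: E and H. E is listed earlier → E.
J now also ready, so the ready set is {H, J}; H is listed earlier → H.
D now also ready, so the ready set is {D, J}; D is listed earlier → D.
G and I now also ready, so the ready set is {G, I, J}; G is listed earlier → G.
Now I and J have their prerequisites met. I is listed earlier, so I next.
Now F and J have their prerequisites met. F is listed earlier, so F next.
A now also ready, so the ready set is {A, J}; A is listed earlier → A.
Next only J has its prerequisites met → J.
C needed A, G and J, now all done → C.

B → E → H → D → G → I → F → A → J → C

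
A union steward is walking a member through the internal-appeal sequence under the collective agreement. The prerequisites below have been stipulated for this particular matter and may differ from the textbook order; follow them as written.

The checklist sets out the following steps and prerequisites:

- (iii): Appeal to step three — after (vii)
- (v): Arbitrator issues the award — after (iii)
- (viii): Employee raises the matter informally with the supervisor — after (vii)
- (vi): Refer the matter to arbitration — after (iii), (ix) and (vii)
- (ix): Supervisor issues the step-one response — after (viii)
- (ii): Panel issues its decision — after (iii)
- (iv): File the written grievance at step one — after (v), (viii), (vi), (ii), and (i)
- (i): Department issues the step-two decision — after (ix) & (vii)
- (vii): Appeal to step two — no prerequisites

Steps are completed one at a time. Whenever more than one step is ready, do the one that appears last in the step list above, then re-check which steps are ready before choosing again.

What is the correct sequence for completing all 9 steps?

(vii) (viii) (ix) (i) (iii) (ii) (vi) (v) (iv)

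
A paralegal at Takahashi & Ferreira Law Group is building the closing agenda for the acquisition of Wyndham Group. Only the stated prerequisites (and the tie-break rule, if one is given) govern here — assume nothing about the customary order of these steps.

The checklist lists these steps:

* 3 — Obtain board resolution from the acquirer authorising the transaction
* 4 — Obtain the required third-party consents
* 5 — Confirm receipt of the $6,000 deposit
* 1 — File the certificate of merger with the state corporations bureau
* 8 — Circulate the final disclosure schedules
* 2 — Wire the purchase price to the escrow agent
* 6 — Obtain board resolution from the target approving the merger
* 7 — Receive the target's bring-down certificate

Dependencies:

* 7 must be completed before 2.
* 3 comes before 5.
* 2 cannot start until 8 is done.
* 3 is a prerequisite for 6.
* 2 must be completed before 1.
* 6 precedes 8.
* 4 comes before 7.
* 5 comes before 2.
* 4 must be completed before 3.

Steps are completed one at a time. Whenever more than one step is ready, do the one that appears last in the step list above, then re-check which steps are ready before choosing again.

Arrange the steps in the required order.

4 is the only step with nothing outstanding, so it goes first.
Now 7 and 3 have their prerequisites met. 7 is listed later, so 7 next.
3 needed 4, now all done → 3.
Now 6 and 5 have their prerequisites met. 6 is listed later, so 6 next.
8 and 5 are both available; 8 is listed later → 8.
5 needed 3, now all done → 5.
2 needed 7, 8 and 5, now all done → 2.
1 needed 2, now all done → 1.

4, 7, 3, 6, 8, 5, 2, 1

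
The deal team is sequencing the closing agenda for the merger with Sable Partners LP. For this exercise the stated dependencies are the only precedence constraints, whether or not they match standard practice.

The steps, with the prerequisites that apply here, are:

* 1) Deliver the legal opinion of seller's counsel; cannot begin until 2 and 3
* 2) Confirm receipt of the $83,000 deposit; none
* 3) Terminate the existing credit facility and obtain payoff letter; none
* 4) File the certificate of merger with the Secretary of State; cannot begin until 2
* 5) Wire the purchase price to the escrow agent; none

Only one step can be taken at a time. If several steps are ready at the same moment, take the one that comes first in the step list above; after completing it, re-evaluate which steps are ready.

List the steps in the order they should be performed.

2, 3 and 5 have no prerequisites; 2 is listed earlier, so 2 is first.
4 now also ready, so the ready set is {3, 4, 5}; 3 is listed earlier → 3.
1 now also ready, so the ready set is {1, 4, 5}; 1 is listed earlier → 1.
Ready: 4 and 5. 4 is listed earlier → 4.
Next only 5 has its prerequisites met → 5.

2, 3, 1, 4, 5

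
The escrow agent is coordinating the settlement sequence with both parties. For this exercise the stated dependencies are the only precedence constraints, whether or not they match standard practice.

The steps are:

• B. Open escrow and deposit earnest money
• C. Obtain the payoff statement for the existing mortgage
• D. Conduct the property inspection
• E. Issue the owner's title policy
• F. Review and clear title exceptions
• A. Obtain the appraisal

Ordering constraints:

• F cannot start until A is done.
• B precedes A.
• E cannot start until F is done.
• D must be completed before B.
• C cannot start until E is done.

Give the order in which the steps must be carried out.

D B A F E C

D has no prerequisites → D first.
B needed D, now all done → B.
A is the only step now ready → A.
Next only F has its prerequisites met → F.
E needed F, now all done → E.
C needed E, now all done → C.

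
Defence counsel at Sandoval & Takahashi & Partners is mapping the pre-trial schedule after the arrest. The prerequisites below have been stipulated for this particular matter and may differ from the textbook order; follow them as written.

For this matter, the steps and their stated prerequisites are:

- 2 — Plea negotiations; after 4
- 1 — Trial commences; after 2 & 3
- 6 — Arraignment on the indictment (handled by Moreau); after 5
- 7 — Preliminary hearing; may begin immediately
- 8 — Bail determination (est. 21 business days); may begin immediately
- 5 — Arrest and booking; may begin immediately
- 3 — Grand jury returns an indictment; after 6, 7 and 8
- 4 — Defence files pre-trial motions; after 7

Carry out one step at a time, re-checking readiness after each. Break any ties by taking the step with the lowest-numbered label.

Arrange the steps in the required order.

Nothing is required for 5, 7 and 8. 5 has the earlier label → 5 first.
6 now also ready, so the ready set is {6, 7, 8}; 6 has the earlier label → 6.
Ready: 7 and 8. 7 has the earlier label → 7.
4 and 8 are both available; 4 has the earlier label → 4.
2 and 8 are both available; 2 has the earlier label → 2.
Next only 8 has its prerequisites met → 8.
3 is the only step now ready → 3.
1 needed 2 and 3, now all done → 1.

5 6 7 4 2 8 3 1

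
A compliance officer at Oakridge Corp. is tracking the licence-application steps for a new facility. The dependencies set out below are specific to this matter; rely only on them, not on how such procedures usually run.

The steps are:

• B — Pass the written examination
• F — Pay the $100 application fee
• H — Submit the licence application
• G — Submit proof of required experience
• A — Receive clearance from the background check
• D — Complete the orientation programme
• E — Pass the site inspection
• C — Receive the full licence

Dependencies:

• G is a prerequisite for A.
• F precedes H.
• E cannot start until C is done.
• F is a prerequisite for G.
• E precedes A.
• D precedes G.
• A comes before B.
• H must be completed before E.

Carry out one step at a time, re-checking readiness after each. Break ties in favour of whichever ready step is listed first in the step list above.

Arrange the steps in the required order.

F, H, D, G, C, E, A, B

Nothing is required for F, D and C. F is listed earlier → F first.
H now also ready, so the ready set is {H, D, C}; H is listed earlier → H.
Ready: D and C. D is listed earlier → D.
G and C are both available; G is listed earlier → G.
C is the only step now ready → C.
That leaves E as the only ready step → E.
A needed G and E, now all done → A.
B needed A, now all done → B.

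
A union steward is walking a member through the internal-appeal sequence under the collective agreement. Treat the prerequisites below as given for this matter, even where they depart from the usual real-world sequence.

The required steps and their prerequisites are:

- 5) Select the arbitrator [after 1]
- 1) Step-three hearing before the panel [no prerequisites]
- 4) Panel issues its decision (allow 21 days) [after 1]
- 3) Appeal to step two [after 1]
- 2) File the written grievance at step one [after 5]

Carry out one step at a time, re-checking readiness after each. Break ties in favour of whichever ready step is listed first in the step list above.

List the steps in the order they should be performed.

1 has no prerequisites → 1 first.
Now 5, 4 and 3 have their prerequisites met. 5 is listed earlier, so 5 next.
2 now also ready, so the ready set is {4, 3, 2}; 4 is listed earlier → 4.
3 and 2 are both available; 3 is listed earlier → 3.
Next only 2 has its prerequisites met → 2.

1, 5, 4, 3, 2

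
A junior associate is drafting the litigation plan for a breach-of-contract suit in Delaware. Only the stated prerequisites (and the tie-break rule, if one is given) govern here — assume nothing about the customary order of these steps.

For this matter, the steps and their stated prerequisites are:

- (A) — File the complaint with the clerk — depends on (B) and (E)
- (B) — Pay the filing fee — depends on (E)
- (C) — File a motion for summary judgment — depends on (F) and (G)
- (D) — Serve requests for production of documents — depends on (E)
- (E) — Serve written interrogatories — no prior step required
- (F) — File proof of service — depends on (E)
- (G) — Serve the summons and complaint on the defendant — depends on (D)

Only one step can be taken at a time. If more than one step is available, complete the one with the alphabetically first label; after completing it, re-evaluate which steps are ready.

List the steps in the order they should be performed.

(E), (B), (A), (D), (F), (G), (C)

Only (E) has no prerequisites, so it is first.
Now (B), (D) and (F) have their prerequisites met. (B) has the earlier label, so (B) next.
(A), (D) and (F) are all available; (A) has the earlier label → (A).
Ready: (D) and (F). (D) has the earlier label → (D).
Ready: (F) and (G). (F) has the earlier label → (F).
Next only (G) has its prerequisites met → (G).
Next only (C) has its prerequisites met → (C).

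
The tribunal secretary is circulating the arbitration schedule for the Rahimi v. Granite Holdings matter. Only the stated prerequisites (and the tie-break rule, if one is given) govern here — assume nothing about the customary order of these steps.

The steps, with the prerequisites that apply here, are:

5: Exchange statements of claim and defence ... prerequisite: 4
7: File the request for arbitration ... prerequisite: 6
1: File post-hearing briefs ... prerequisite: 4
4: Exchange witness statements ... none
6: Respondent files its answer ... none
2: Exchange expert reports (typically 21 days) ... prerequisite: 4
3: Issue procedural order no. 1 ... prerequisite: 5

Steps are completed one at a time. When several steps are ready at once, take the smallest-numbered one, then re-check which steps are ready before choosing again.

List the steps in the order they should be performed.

4, 1, 2, 5, 3, 6, 7

Nothing is required for 4 and 6. 4 has the earlier label → 4 first.
Now 1, 2, 5 and 6 have their prerequisites met. 1 has the earlier label, so 1 next.
Ready: 2, 5 and 6. 2 has the earlier label → 2.
Now 5 and 6 have their prerequisites met. 5 has the earlier label, so 5 next.
3 now also ready, so the ready set is {3, 6}; 3 has the earlier label → 3.
That leaves 6 as the only ready step → 6.
Next only 7 has its prerequisites met → 7.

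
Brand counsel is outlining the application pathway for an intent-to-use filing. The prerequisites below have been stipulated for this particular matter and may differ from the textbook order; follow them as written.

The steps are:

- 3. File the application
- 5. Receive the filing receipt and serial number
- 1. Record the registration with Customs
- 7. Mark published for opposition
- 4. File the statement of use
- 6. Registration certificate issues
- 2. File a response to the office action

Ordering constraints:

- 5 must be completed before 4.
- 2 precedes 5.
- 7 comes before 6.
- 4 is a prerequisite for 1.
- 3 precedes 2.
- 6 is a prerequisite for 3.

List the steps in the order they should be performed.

7 → 6 → 3 → 2 → 5 → 4 → 1

Only 7 has no prerequisites, so it is first.
6 needed 7, now all done → 6.
3 needed 6, now all done → 3.
That leaves 2 as the only ready step → 2.
Next only 5 has its prerequisites met → 5.
Next only 4 has its prerequisites met → 4.
That leaves 1 as the only ready step → 1.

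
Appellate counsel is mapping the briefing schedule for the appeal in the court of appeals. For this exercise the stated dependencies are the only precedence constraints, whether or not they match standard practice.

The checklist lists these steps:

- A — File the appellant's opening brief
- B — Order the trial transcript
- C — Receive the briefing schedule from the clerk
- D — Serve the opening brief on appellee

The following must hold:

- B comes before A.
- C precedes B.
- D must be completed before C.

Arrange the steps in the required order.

D, C, B, A

Only D has no prerequisites, so it is first.
C needed D, now all done → C.
B is the only step now ready → B.
A needed B, now all done → A.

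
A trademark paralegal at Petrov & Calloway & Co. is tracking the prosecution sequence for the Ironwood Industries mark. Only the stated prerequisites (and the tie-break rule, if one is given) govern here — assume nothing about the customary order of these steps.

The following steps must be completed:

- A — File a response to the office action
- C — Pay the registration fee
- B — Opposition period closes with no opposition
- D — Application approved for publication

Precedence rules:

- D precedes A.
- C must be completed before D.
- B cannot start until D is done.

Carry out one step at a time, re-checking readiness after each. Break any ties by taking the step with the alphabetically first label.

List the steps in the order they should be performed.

C → D → A → B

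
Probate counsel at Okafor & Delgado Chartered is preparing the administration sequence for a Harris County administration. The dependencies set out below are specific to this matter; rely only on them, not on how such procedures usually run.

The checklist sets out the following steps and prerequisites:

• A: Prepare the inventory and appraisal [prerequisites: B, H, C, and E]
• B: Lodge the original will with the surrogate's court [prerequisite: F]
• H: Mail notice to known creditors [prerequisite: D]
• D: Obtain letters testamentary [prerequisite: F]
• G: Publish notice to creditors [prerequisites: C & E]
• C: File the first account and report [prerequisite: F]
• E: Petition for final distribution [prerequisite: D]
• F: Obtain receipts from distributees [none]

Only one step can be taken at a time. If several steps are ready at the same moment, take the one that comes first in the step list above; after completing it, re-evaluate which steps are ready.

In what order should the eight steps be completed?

F B D H C E A G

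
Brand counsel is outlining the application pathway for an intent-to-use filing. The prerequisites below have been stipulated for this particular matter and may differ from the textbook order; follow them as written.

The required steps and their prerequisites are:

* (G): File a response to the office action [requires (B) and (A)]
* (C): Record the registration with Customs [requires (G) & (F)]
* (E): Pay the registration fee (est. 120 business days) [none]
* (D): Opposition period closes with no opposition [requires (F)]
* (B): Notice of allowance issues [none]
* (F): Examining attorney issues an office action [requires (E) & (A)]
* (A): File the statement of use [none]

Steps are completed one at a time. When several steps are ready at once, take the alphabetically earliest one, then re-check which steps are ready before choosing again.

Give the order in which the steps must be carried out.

(A), (B), (E), (F), (D), (G), (C)

Nothing is required for (A), (B) and (E). (A) has the earlier label → (A) first.
Ready: (B) and (E). (B) has the earlier label → (B).
(G) now also ready, so the ready set is {(E), (G)}; (E) has the earlier label → (E).
(F) and (G) are both available; (F) has the earlier label → (F).
Now (D) and (G) have their prerequisites met. (D) has the earlier label, so (D) next.
(G) is the only step now ready → (G).
Next only (C) has its prerequisites met → (C).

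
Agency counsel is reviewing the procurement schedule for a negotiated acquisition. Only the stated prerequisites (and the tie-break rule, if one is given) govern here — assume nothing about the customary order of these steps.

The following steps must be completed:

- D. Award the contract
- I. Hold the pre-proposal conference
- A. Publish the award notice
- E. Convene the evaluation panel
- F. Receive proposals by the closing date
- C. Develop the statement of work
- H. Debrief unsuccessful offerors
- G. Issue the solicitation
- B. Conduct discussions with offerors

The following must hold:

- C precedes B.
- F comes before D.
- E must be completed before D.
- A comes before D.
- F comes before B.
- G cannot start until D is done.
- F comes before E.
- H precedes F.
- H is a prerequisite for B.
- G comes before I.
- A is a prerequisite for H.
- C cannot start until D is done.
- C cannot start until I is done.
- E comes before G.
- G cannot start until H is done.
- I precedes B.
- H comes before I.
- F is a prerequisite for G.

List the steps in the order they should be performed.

A → H → F → E → D → G → I → C → B

Only A has no prerequisites, so it is first.
That leaves H as the only ready step → H.
F is the only step now ready → F.
E needed F, now all done → E.
Next only D has its prerequisites met → D.
G needed D, E, F and H, now all done → G.
That leaves I as the only ready step → I.
That leaves C as the only ready step → C.
Next only B has its prerequisites met → B.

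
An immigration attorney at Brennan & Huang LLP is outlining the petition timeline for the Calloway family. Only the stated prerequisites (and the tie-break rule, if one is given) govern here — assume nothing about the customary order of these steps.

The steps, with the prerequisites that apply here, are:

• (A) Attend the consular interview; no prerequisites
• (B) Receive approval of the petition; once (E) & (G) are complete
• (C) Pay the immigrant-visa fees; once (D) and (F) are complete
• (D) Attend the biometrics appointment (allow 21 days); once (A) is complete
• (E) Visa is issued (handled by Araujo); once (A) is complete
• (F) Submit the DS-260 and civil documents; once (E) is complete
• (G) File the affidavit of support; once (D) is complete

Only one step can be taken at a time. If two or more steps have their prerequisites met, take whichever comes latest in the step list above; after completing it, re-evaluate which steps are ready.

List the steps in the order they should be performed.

(A), (E), (F), (D), (G), (C), (B)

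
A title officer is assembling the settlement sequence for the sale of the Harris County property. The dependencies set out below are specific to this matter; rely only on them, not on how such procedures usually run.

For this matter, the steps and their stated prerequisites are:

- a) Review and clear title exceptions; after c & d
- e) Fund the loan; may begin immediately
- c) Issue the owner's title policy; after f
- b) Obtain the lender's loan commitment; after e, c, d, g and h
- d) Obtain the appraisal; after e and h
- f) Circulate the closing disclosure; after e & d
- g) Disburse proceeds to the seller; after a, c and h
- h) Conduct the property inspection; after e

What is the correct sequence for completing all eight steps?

e is the only step with nothing outstanding, so it goes first.
That leaves h as the only ready step → h.
d is the only step now ready → d.
That leaves f as the only ready step → f.
Next only c has its prerequisites met → c.
Next only a has its prerequisites met → a.
g needed a, c and h, now all done → g.
That leaves b as the only ready step → b.

e, h, d, f, c, a, g, b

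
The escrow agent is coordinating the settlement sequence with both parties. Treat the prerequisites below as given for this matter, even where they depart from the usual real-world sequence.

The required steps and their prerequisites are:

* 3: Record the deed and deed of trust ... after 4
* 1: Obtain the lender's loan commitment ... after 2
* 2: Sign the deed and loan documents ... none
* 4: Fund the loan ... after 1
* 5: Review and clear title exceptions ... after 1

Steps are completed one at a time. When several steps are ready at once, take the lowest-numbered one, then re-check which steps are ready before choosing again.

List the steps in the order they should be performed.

2 has no prerequisites → 2 first.
Next only 1 has its prerequisites met → 1.
4 and 5 are both available; 4 has the earlier label → 4.
Ready: 3 and 5. 3 has the earlier label → 3.
5 needed 1, now all done → 5.

2 → 1 → 4 → 3 → 5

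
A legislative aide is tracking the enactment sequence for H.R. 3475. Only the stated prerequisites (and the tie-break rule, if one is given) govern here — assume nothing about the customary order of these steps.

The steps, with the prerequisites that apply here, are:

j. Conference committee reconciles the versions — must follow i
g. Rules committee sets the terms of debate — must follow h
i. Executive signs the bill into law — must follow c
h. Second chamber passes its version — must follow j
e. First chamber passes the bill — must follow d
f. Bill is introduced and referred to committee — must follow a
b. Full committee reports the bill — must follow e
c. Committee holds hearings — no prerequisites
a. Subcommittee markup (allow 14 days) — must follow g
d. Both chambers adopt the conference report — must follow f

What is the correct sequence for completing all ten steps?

c, i, j, h, g, a, f, d, e, b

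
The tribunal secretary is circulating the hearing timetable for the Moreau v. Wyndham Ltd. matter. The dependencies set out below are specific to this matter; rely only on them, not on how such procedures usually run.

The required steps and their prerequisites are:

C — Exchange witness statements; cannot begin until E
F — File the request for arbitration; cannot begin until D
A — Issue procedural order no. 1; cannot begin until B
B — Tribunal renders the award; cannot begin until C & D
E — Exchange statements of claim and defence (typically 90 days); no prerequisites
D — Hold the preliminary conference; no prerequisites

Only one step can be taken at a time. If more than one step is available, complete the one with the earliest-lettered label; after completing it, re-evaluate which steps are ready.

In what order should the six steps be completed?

D and E have no prerequisites; D has the earlier label, so D is first.
E and F are both available; E has the earlier label → E.
C and F are both available; C has the earlier label → C.
Ready: B and F. B has the earlier label → B.
Now A and F have their prerequisites met. A has the earlier label, so A next.
F needed D, now all done → F.

D E C B A F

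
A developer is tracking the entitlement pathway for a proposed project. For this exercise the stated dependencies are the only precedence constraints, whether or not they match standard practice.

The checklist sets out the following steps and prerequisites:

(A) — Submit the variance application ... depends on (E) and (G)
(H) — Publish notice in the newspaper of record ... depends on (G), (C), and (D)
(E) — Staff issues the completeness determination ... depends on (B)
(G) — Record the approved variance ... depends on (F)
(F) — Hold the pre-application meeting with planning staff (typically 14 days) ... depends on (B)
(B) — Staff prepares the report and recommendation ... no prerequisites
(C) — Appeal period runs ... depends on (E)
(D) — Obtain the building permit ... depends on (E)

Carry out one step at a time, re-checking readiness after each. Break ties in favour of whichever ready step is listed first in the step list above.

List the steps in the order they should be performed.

(B), (E), (F), (G), (A), (C), (D), (H)

(B) is the only step with nothing outstanding, so it goes first.
(E) and (F) are both available; (E) is listed earlier → (E).
(C) and (D) now also ready, so the ready set is {(F), (C), (D)}; (F) is listed earlier → (F).
(G) now also ready, so the ready set is {(G), (C), (D)}; (G) is listed earlier → (G).
(A) now also ready, so the ready set is {(A), (C), (D)}; (A) is listed earlier → (A).
Now (C) and (D) have their prerequisites met. (C) is listed earlier, so (C) next.
Next only (D) has its prerequisites met → (D).
(H) needed (G), (C) and (D), now all done → (H).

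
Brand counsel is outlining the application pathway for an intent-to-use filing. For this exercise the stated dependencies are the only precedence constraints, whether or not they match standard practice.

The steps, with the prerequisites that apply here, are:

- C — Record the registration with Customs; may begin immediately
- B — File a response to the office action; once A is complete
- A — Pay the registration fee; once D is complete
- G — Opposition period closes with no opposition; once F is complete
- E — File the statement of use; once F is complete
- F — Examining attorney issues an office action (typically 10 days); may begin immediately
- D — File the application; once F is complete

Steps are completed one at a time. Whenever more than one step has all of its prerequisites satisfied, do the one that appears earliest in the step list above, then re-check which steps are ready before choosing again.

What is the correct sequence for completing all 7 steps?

Nothing is required for C and F. C is listed earlier → C first.
That leaves F as the only ready step → F.
Ready: G, E and D. G is listed earlier → G.
Ready: E and D. E is listed earlier → E.
D needed F, now all done → D.
A is the only step now ready → A.
That leaves B as the only ready step → B.

C → F → G → E → D → A → B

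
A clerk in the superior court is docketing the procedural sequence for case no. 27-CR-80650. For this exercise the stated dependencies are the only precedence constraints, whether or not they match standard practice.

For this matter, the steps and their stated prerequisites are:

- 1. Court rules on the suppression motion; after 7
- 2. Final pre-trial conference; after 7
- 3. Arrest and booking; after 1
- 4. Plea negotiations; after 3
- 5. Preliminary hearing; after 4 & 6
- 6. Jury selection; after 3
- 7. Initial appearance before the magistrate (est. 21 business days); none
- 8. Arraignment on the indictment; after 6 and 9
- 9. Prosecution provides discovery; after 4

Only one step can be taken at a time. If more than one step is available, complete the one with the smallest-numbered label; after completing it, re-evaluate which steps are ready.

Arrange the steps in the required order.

7 → 1 → 2 → 3 → 4 → 6 → 5 → 9 → 8

7 is the only step with nothing outstanding, so it goes first.
Now 1 and 2 have their prerequisites met. 1 has the earlier label, so 1 next.
3 now also ready, so the ready set is {2, 3}; 2 has the earlier label → 2.
Next only 3 has its prerequisites met → 3.
Ready: 4 and 6. 4 has the earlier label → 4.
9 now also ready, so the ready set is {6, 9}; 6 has the earlier label → 6.
5 and 9 are both available; 5 has the earlier label → 5.
Next only 9 has its prerequisites met → 9.
That leaves 8 as the only ready step → 8.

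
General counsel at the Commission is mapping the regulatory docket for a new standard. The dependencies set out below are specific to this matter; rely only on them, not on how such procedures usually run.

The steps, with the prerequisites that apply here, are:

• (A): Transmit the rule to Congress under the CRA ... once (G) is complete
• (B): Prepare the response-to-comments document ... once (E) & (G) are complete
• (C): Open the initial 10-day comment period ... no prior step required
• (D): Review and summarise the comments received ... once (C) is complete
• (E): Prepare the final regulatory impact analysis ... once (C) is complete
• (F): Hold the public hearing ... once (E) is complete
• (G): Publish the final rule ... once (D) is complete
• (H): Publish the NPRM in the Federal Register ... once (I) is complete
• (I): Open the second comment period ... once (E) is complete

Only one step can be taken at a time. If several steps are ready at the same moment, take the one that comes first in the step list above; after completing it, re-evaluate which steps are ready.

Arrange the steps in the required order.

(C), (D), (E), (F), (G), (A), (B), (I), (H)

(C) has no prerequisites → (C) first.
(D) and (E) are both available; (D) is listed earlier → (D).
Ready: (E) and (G). (E) is listed earlier → (E).
(F) and (I) now also ready, so the ready set is {(F), (G), (I)}; (F) is listed earlier → (F).
Ready: (G) and (I). (G) is listed earlier → (G).
Ready: (A), (B) and (I). (A) is listed earlier → (A).
Ready: (B) and (I). (B) is listed earlier → (B).
(I) needed (E), now all done → (I).
(H) needed (I), now all done → (H).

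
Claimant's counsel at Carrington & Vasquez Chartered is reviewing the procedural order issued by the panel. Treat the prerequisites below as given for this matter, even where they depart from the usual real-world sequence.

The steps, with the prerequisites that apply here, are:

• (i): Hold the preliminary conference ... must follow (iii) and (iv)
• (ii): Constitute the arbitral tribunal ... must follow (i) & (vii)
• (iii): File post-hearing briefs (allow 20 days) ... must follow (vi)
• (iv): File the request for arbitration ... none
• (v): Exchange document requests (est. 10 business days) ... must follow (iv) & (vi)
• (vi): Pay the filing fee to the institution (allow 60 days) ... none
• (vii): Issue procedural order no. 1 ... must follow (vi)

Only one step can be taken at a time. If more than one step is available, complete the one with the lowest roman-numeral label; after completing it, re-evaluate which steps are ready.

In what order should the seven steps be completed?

Nothing is required for (iv) and (vi). (iv) has the earlier label → (iv) first.
That leaves (vi) as the only ready step → (vi).
Now (iii), (v) and (vii) have their prerequisites met. (iii) has the earlier label, so (iii) next.
Ready: (i), (v) and (vii). (i) has the earlier label → (i).
Ready: (v) and (vii). (v) has the earlier label → (v).
(vii) needed (vi), now all done → (vii).
(ii) needed (i) and (vii), now all done → (ii).

(iv) → (vi) → (iii) → (i) → (v) → (vii) → (ii)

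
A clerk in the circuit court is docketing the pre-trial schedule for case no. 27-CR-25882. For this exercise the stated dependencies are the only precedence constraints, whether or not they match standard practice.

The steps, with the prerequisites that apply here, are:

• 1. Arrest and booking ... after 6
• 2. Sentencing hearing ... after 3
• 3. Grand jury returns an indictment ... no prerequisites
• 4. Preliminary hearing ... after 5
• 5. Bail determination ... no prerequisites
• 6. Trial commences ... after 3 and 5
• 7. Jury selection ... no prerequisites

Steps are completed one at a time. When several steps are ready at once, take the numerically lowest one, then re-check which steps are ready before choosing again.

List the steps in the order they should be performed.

3, 5 and 7 have no prerequisites; 3 has the earlier label, so 3 is first.
Now 2, 5 and 7 have their prerequisites met. 2 has the earlier label, so 2 next.
5 and 7 are both available; 5 has the earlier label → 5.
4 and 6 now also ready, so the ready set is {4, 6, 7}; 4 has the earlier label → 4.
Now 6 and 7 have their prerequisites met. 6 has the earlier label, so 6 next.
Now 1 and 7 have their prerequisites met. 1 has the earlier label, so 1 next.
That leaves 7 as the only ready step → 7.

3 2 5 4 6 1 7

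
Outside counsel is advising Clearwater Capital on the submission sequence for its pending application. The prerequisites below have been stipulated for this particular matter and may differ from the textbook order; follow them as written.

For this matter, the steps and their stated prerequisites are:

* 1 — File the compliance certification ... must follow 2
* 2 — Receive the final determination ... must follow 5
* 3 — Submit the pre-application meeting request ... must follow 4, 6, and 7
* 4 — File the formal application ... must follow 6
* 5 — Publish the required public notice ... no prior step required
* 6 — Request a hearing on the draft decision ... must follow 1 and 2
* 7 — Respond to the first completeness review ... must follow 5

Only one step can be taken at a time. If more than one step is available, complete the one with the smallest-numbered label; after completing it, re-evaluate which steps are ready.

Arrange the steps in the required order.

5 → 2 → 1 → 6 → 4 → 7 → 3

Only 5 has no prerequisites, so it is first.
Now 2 and 7 have their prerequisites met. 2 has the earlier label, so 2 next.
1 and 7 are both available; 1 has the earlier label → 1.
6 now also ready, so the ready set is {6, 7}; 6 has the earlier label → 6.
Ready: 4 and 7. 4 has the earlier label → 4.
7 is the only step now ready → 7.
3 needed 4, 6 and 7, now all done → 3.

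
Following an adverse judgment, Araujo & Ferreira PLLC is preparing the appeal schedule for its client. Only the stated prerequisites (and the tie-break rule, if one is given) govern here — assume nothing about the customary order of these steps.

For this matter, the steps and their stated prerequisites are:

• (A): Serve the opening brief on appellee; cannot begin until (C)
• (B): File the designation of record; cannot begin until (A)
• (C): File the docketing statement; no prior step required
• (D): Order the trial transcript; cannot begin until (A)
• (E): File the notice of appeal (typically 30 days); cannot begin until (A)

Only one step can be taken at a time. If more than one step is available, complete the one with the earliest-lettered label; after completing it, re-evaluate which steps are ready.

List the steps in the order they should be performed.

(C), (A), (B), (D), (E)

(C) has no prerequisites → (C) first.
(A) is the only step now ready → (A).
Ready: (B), (D) and (E). (B) has the earlier label → (B).
(D) and (E) are both available; (D) has the earlier label → (D).
(E) needed (A), now all done → (E).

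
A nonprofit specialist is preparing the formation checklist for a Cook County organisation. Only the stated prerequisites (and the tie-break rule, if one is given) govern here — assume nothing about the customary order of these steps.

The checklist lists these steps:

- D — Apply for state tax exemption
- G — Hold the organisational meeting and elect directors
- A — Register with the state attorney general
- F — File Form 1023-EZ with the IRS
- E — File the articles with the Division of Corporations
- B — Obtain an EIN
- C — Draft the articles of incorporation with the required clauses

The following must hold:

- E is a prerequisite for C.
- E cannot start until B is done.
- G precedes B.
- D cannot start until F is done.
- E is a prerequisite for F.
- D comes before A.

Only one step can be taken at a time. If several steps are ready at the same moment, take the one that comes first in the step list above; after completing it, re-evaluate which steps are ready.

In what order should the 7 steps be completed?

G, B, E, F, D, A, C

Only G has no prerequisites, so it is first.
B needed G, now all done → B.
That leaves E as the only ready step → E.
Ready: F and C. F is listed earlier → F.
D now also ready, so the ready set is {D, C}; D is listed earlier → D.
A and C are both available; A is listed earlier → A.
Next only C has its prerequisites met → C.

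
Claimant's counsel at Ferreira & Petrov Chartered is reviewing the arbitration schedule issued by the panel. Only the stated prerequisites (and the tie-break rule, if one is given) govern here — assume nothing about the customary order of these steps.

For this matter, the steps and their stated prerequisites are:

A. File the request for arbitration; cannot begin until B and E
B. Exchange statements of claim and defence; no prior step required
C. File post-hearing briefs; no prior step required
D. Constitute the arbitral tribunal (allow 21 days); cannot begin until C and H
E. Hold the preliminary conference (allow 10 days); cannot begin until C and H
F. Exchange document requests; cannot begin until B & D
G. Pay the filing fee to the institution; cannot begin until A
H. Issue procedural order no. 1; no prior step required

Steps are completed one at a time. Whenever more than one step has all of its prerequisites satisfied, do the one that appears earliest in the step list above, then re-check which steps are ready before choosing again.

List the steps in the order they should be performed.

B, C, H, D, E, A, F, G

Nothing is required for B, C and H. B is listed earlier → B first.
Now C and H have their prerequisites met. C is listed earlier, so C next.
That leaves H as the only ready step → H.
Ready: D and E. D is listed earlier → D.
F now also ready, so the ready set is {E, F}; E is listed earlier → E.
Ready: A and F. A is listed earlier → A.
G now also ready, so the ready set is {F, G}; F is listed earlier → F.
Next only G has its prerequisites met → G.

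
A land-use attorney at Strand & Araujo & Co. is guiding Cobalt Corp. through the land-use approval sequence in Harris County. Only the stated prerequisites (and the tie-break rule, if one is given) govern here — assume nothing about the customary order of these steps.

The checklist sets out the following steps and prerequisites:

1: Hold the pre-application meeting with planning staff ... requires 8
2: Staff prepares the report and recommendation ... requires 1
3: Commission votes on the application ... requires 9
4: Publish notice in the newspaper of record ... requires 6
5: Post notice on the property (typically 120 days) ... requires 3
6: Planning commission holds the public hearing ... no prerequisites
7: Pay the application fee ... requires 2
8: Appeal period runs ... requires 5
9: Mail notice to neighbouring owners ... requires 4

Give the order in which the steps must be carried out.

6, 4, 9, 3, 5, 8, 1, 2, 7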